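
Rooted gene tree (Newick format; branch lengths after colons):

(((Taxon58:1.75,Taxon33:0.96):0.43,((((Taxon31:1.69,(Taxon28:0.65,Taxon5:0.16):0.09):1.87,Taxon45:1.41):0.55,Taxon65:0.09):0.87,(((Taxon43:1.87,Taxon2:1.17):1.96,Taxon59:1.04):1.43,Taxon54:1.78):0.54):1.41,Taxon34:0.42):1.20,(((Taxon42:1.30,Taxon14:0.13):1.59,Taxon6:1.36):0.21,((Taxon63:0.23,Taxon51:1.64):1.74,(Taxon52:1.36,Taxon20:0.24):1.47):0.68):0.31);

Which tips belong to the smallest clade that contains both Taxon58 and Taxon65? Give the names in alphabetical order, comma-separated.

Taxon2, Taxon28, Taxon31, Taxon33, Taxon34, Taxon43, Taxon45, Taxon5, Taxon54, Taxon58, Taxon59, Taxon65

Tracing Taxon58: it sits inside (Taxon58,Taxon33).
Tracing Taxon65: it sits inside (((Taxon31,(Taxon28,Taxon5)),Taxon45),Taxon65).
The smallest clade enclosing both is ((Taxon58,Taxon33),((((Taxon31,(Taxon28,Taxon5)),Taxon45),Taxon65),(((Taxon43,Taxon2),Taxon59),Taxon54)),Taxon34); the answer is its 12 terminal taxa in alphabetical order.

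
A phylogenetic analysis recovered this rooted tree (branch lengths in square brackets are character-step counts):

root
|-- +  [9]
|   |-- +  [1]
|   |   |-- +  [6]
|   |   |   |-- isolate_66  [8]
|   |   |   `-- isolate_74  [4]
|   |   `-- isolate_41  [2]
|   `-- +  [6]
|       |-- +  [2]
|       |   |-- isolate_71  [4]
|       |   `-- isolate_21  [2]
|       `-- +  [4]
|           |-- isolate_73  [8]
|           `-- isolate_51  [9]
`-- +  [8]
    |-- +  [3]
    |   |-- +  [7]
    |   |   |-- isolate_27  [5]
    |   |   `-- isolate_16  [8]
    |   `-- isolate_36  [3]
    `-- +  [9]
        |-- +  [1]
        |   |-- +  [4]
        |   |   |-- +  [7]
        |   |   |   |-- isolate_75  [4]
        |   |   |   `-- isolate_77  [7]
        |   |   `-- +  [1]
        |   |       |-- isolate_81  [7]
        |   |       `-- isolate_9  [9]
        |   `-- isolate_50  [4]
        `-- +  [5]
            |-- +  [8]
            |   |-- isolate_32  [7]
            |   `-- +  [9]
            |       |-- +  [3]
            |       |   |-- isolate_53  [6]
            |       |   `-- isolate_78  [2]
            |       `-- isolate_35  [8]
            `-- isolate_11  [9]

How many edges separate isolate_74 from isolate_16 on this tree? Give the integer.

The MRCA of isolate_74 and isolate_16 is the root of the tree.
From isolate_74 up to that node: 4 branches. From isolate_16 up to the same node: 4 branches. Total: 4 + 4 = 8.

8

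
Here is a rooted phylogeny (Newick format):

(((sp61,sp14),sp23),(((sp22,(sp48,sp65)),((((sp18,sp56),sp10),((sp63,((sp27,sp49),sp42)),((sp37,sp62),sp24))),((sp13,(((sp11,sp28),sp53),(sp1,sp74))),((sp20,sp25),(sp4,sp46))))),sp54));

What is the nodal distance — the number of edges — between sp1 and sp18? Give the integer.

The MRCA of sp1 and sp18 is the node subtending ((((sp18,sp56),sp10),((sp63,((sp27,sp49),sp42)),((sp37,sp62),sp24))),((sp13,(((sp11,sp28),sp53),(sp1,sp74))),((sp20,sp25),(sp4,sp46)))).
From sp1 up to that node: 5 branches. From sp18 up to the same node: 4 branches. Total: 5 + 4 = 9.

9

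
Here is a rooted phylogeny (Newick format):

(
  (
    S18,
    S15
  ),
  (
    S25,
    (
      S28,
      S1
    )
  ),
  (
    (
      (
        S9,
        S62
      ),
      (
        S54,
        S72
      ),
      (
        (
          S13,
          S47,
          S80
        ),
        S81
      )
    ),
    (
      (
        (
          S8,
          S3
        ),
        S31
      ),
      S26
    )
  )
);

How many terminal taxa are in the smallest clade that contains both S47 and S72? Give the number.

8

The MRCA of S47 and S72 is the node subtending ((S9,S62),(S54,S72),((S13,S47,S80),S81)).
That clade contains 8 terminal taxa: S13, S47, S54, S62, S72, S80, S81, S9.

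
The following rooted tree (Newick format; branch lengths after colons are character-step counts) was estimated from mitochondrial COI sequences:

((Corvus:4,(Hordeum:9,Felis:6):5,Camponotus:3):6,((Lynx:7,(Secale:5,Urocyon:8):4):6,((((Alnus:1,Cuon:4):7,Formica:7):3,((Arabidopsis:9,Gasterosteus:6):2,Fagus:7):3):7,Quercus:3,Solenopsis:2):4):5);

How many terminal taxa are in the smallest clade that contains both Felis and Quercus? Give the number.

15

The MRCA of Felis and Quercus is the root, so the clade is the entire tree.
That clade contains 15 terminal taxa: Alnus, Arabidopsis, Camponotus, Corvus, Cuon, Fagus, Felis, Formica, Gasterosteus, Hordeum, Lynx, Quercus, Secale, Solenopsis, Urocyon.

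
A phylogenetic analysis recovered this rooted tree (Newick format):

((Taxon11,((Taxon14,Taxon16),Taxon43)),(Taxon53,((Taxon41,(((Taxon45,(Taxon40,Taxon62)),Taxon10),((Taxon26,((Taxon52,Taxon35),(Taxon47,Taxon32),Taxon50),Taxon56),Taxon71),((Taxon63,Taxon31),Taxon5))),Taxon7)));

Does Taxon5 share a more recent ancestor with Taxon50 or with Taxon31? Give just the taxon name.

Taxon31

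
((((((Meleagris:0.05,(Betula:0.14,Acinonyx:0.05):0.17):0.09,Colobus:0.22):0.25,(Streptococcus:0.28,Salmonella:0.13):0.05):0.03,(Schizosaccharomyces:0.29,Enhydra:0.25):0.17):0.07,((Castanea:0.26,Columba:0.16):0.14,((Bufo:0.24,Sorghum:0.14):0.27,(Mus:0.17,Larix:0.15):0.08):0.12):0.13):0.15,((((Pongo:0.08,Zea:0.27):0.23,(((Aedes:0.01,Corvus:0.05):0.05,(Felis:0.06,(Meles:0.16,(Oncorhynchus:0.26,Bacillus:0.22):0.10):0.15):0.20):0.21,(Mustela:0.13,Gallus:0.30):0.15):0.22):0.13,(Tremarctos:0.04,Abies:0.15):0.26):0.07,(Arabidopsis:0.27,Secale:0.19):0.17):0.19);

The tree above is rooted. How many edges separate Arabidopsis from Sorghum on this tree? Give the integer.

8

The MRCA of Arabidopsis and Sorghum is the root of the tree.
From Arabidopsis up to that node: 3 branches. From Sorghum up to the same node: 5 branches. Total: 3 + 5 = 8.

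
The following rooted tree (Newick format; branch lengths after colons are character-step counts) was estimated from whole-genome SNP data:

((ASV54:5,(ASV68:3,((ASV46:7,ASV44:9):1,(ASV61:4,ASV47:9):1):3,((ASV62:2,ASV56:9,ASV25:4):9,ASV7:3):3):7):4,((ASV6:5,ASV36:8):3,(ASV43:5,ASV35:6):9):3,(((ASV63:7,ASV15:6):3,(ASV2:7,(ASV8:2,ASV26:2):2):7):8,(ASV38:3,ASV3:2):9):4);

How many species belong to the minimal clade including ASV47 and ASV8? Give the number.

21

The MRCA of ASV47 and ASV8 is the root, so the clade is the entire tree.
That clade contains 21 terminal taxa: ASV15, ASV2, ASV25, ASV26, ASV3, ASV35, ASV36, ASV38, ASV43, ASV44, ASV46, ASV47, ASV54, ASV56, ASV6, ASV61, ASV62, ASV63, ASV68, ASV7, ASV8.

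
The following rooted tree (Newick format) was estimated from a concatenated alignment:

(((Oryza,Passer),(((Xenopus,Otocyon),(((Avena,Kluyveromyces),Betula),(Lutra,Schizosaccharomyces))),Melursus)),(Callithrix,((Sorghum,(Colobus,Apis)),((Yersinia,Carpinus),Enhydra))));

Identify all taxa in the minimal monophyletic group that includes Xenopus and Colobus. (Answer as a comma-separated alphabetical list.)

Apis, Avena, Betula, Callithrix, Carpinus, Colobus, Enhydra, Kluyveromyces, Lutra, Melursus, Oryza, Otocyon, Passer, Schizosaccharomyces, Sorghum, Xenopus, Yersinia

Tracing Xenopus: it sits inside (Xenopus,Otocyon).
Tracing Colobus: it sits inside (Colobus,Apis).
The smallest clade enclosing both is the whole tree (their MRCA is the root), so the answer is all 17 tips in alphabetical order.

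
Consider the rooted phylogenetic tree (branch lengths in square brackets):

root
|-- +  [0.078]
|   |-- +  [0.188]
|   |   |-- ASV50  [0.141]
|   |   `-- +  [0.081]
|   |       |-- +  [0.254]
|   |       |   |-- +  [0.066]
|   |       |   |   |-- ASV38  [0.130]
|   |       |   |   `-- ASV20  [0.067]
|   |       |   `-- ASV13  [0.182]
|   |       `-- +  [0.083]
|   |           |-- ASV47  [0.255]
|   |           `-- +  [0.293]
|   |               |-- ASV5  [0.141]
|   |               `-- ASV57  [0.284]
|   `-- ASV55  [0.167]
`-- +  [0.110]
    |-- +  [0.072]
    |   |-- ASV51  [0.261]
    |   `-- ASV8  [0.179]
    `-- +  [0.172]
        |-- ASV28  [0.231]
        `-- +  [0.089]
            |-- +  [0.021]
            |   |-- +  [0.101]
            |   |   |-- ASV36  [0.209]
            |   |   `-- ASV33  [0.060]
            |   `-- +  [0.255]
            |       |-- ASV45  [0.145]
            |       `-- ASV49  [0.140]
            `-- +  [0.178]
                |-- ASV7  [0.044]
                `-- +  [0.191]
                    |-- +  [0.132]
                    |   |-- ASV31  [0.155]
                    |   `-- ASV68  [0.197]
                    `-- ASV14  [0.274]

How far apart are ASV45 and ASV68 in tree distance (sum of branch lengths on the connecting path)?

The path runs ASV45 → … → MRCA → … → ASV68; the MRCA is the node subtending (((ASV36,ASV33),(ASV45,ASV49)),(ASV7,((ASV31,ASV68),ASV14))).
Branch lengths along that path: 0.145 + 0.255 + 0.021 + 0.178 + 0.191 + 0.132 + 0.197 = 1.119.

1.119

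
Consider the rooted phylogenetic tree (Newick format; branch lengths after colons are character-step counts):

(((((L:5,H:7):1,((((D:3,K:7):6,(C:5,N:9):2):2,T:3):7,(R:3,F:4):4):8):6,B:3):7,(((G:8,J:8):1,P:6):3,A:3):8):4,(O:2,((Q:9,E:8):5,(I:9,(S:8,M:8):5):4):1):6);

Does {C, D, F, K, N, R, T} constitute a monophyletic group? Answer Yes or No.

Yes

The most recent common ancestor of these taxa subtends ((((D,K),(C,N)),T),(R,F)).
That clade has exactly 7 tips — every listed taxon and nothing else — so the group is monophyletic.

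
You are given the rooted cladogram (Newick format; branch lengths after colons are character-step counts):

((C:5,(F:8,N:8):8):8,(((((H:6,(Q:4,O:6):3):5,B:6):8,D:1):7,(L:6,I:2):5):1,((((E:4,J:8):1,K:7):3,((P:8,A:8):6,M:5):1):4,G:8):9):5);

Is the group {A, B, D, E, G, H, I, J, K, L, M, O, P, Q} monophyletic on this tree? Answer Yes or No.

The most recent common ancestor of these taxa subtends (((((H,(Q,O)),B),D),(L,I)),((((E,J),K),((P,A),M)),G)).
That clade has exactly 14 tips — every listed taxon and nothing else — so the group is monophyletic.

Yes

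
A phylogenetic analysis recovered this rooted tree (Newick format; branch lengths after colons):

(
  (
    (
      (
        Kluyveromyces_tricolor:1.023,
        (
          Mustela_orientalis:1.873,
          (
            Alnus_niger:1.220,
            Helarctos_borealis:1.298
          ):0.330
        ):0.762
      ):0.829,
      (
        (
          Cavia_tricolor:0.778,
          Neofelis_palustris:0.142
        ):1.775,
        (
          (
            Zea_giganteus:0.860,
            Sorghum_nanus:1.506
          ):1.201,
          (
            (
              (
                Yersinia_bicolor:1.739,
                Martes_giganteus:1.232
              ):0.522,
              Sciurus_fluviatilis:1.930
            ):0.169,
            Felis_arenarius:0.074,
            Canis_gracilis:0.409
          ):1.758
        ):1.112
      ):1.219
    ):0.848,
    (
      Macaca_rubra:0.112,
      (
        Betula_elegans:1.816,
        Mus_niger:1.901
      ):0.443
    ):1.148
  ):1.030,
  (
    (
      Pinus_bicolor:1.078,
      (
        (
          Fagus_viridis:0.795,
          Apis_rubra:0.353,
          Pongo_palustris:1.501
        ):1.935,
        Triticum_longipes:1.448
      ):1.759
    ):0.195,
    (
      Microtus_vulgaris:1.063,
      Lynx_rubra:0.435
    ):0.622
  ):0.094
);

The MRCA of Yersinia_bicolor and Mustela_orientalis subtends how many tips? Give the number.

13

The MRCA of Yersinia_bicolor and Mustela_orientalis is the node subtending ((Kluyveromyces_tricolor,(Mustela_orientalis,(Alnus_niger,Helarctos_borealis))),((Cavia_tricolor,Neofelis_palustris),((Zea_giganteus,Sorghum_nanus),(((Yersinia_bicolor,Martes_giganteus),Sciurus_fluviatilis),Felis_arenarius,Canis_gracilis)))).
That clade contains 13 terminal taxa: Alnus_niger, Canis_gracilis, Cavia_tricolor, Felis_arenarius, Helarctos_borealis, Kluyveromyces_tricolor, Martes_giganteus, Mustela_orientalis, Neofelis_palustris, Sciurus_fluviatilis, Sorghum_nanus, Yersinia_bicolor, Zea_giganteus.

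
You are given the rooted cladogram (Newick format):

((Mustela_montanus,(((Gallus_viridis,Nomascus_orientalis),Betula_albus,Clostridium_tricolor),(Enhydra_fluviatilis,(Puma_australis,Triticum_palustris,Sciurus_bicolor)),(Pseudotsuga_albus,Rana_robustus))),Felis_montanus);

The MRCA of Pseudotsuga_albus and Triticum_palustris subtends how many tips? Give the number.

10

The MRCA of Pseudotsuga_albus and Triticum_palustris is the node subtending (((Gallus_viridis,Nomascus_orientalis),Betula_albus,Clostridium_tricolor),(Enhydra_fluviatilis,(Puma_australis,Triticum_palustris,Sciurus_bicolor)),(Pseudotsuga_albus,Rana_robustus)).
That clade contains 10 terminal taxa: Betula_albus, Clostridium_tricolor, Enhydra_fluviatilis, Gallus_viridis, Nomascus_orientalis, Pseudotsuga_albus, Puma_australis, Rana_robustus, Sciurus_bicolor, Triticum_palustris.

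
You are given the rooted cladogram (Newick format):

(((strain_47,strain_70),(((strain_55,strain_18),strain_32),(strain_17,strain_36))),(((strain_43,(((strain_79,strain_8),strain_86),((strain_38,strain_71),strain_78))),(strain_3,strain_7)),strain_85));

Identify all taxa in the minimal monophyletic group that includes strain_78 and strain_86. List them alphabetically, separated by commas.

Tracing strain_78: it sits inside ((strain_38,strain_71),strain_78).
Tracing strain_86: it sits inside ((strain_79,strain_8),strain_86).
The smallest clade enclosing both is (((strain_79,strain_8),strain_86),((strain_38,strain_71),strain_78)); the answer is its 6 terminal taxa in alphabetical order.

strain_38, strain_71, strain_78, strain_79, strain_8, strain_86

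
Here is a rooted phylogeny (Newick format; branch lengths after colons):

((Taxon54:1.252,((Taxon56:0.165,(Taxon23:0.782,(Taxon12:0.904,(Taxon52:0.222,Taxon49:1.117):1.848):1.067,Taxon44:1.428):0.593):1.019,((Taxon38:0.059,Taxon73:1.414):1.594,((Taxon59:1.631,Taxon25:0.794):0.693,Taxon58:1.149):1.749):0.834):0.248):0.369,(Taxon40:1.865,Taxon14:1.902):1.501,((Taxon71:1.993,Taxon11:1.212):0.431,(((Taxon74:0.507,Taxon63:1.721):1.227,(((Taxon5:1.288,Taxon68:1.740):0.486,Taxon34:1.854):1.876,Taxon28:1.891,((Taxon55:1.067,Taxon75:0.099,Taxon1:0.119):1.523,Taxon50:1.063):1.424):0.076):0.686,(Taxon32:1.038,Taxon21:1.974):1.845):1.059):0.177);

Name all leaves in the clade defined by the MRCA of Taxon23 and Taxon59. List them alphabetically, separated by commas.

Tracing Taxon23: it sits inside (Taxon23,(Taxon12,(Taxon52,Taxon49)),Taxon44).
Tracing Taxon59: it sits inside (Taxon59,Taxon25).
The smallest clade enclosing both is ((Taxon56,(Taxon23,(Taxon12,(Taxon52,Taxon49)),Taxon44)),((Taxon38,Taxon73),((Taxon59,Taxon25),Taxon58))); the answer is its 11 terminal taxa in alphabetical order.

Taxon12, Taxon23, Taxon25, Taxon38, Taxon44, Taxon49, Taxon52, Taxon56, Taxon58, Taxon59, Taxon73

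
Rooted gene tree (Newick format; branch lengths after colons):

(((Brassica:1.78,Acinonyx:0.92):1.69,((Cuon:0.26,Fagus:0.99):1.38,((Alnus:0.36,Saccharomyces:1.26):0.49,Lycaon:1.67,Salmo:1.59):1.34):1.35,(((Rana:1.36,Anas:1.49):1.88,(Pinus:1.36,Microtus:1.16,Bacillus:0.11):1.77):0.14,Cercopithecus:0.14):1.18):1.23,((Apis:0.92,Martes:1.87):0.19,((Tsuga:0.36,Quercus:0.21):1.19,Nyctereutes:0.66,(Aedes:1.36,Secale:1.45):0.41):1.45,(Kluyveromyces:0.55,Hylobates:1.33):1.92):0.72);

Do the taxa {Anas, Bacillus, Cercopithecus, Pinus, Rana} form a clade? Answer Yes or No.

No

The MRCA of the listed taxa subtends (((Rana,Anas),(Pinus,Microtus,Bacillus)),Cercopithecus).
That clade also contains Microtus, which is not in the proposed group, so the group is not monophyletic.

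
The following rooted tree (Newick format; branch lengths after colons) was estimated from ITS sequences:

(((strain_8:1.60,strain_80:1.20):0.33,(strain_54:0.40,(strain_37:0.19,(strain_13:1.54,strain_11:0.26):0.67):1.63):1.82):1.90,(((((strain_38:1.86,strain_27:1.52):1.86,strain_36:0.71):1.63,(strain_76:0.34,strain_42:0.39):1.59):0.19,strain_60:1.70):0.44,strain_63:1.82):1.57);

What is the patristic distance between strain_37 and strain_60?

9.25

The path runs strain_37 → … → MRCA → … → strain_60; the MRCA is the root of the tree.
Branch lengths along that path: 0.19 + 1.63 + 1.82 + 1.90 + 1.57 + 0.44 + 1.70 = 9.25.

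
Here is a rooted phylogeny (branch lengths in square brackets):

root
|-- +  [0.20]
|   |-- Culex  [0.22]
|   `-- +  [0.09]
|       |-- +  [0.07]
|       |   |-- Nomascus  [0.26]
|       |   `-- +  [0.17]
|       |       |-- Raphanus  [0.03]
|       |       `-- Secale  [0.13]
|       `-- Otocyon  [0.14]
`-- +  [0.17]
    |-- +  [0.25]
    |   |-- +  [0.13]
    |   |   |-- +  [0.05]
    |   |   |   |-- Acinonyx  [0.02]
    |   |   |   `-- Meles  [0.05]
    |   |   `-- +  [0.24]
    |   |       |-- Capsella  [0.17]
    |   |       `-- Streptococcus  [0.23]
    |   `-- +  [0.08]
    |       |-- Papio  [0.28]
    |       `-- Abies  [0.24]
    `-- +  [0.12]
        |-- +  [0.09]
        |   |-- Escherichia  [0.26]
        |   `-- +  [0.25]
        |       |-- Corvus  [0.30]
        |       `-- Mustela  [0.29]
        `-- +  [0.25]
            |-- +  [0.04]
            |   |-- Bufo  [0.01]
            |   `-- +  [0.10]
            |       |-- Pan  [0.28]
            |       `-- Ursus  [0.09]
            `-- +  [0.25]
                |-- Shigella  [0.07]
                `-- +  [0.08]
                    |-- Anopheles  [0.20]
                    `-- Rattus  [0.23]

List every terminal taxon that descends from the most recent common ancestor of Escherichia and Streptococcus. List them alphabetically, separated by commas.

Abies, Acinonyx, Anopheles, Bufo, Capsella, Corvus, Escherichia, Meles, Mustela, Pan, Papio, Rattus, Shigella, Streptococcus, Ursus

Tracing Escherichia: it sits inside (Escherichia,(Corvus,Mustela)).
Tracing Streptococcus: it sits inside (Capsella,Streptococcus).
The smallest clade enclosing both is ((((Acinonyx,Meles),(Capsella,Streptococcus)),(Papio,Abies)),((Escherichia,(Corvus,Mustela)),((Bufo,(Pan,Ursus)),(Shigella,(Anopheles,Rattus))))); the answer is its 15 terminal taxa in alphabetical order.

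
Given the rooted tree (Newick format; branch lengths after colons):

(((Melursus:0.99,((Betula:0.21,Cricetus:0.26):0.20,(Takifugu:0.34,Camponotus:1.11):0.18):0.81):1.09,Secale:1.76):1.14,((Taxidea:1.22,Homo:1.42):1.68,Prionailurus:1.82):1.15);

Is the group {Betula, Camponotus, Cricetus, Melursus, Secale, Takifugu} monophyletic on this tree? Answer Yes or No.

Yes

The most recent common ancestor of these taxa subtends ((Melursus,((Betula,Cricetus),(Takifugu,Camponotus))),Secale).
That clade has exactly 6 tips — every listed taxon and nothing else — so the group is monophyletic.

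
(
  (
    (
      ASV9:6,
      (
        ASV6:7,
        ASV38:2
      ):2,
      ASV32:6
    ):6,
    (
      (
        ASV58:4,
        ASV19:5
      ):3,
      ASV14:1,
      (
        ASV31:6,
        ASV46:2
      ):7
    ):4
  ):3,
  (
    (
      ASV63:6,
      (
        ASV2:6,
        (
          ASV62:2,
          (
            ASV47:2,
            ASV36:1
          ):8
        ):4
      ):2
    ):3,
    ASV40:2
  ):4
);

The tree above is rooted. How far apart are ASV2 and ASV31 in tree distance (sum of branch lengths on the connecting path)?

The path runs ASV2 → … → MRCA → … → ASV31; the MRCA is the root of the tree.
Branch lengths along that path: 6 + 2 + 3 + 4 + 3 + 4 + 7 + 6 = 35.

35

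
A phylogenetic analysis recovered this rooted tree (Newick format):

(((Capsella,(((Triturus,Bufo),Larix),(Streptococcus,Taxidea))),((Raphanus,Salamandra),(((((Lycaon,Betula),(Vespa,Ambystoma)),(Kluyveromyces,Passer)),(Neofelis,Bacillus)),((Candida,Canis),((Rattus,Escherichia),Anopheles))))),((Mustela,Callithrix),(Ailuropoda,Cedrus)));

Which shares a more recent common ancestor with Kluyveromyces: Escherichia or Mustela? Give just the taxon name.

The MRCA of Kluyveromyces and Escherichia subtends (((((Lycaon,Betula),(Vespa,Ambystoma)),(Kluyveromyces,Passer)),(Neofelis,Bacillus)),((Candida,Canis),((Rattus,Escherichia),Anopheles))) (13 taxa).
The MRCA of Kluyveromyces and Mustela is the root, subtending the entire tree (25 taxa).
The first is nested inside the second, so Kluyveromyces shares a more recent common ancestor with Escherichia.

Escherichia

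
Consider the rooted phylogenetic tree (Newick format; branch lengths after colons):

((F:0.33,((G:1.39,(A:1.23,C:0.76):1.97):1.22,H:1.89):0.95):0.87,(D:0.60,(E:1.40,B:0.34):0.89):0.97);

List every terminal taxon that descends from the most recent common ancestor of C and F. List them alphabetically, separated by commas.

Tracing C: it sits inside (A,C).
Tracing F: it sits inside (F,((G,(A,C)),H)).
The smallest clade enclosing both is (F,((G,(A,C)),H)); the answer is its 5 terminal taxa in alphabetical order.

A, C, F, G, H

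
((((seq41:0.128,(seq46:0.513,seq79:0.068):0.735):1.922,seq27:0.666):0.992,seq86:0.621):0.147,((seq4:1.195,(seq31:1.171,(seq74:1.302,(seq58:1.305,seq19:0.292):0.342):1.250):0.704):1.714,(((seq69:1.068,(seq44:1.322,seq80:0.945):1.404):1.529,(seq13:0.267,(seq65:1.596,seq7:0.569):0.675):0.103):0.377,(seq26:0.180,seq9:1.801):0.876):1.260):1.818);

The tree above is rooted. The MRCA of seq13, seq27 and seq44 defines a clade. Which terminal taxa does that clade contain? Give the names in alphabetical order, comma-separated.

Tracing seq13: it sits inside (seq13,(seq65,seq7)).
Tracing seq27: it sits inside ((seq41,(seq46,seq79)),seq27).
Tracing seq44: it sits inside (seq44,seq80).
The smallest clade enclosing all 3 is the whole tree (their MRCA is the root), so the answer is all 18 tips in alphabetical order.

seq13, seq19, seq26, seq27, seq31, seq4, seq41, seq44, seq46, seq58, seq65, seq69, seq7, seq74, seq79, seq80, seq86, seq9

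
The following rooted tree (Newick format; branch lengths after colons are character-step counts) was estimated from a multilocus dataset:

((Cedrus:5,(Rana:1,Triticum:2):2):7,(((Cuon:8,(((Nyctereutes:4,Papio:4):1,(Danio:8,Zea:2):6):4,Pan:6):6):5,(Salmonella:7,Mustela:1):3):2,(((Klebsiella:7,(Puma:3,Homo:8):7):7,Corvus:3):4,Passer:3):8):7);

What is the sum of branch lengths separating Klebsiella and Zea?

51

The path runs Klebsiella → … → MRCA → … → Zea; the MRCA is the node subtending (((Cuon,(((Nyctereutes,Papio),(Danio,Zea)),Pan)),(Salmonella,Mustela)),(((Klebsiella,(Puma,Homo)),Corvus),Passer)).
Branch lengths along that path: 7 + 7 + 4 + 8 + 2 + 5 + 6 + 4 + 6 + 2 = 51.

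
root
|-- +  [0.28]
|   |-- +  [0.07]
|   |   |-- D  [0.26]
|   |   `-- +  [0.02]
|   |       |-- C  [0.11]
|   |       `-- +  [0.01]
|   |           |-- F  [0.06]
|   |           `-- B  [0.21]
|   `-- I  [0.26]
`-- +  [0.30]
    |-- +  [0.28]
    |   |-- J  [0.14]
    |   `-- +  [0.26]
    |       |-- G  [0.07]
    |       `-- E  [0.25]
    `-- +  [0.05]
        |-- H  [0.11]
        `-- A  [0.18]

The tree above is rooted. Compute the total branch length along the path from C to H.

The path runs C → … → MRCA → … → H; the MRCA is the root of the tree.
Branch lengths along that path: 0.11 + 0.02 + 0.07 + 0.28 + 0.30 + 0.05 + 0.11 = 0.94.

0.94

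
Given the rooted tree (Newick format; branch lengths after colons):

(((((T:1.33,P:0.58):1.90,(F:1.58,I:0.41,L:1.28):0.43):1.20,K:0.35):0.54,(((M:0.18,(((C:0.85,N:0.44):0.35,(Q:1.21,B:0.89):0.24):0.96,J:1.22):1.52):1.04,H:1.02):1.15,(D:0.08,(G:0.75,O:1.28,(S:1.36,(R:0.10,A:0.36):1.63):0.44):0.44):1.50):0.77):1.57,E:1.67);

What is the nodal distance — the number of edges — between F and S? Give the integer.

9

The MRCA of F and S is the node subtending ((((T,P),(F,I,L)),K),(((M,(((C,N),(Q,B)),J)),H),(D,(G,O,(S,(R,A)))))).
From F up to that node: 4 branches. From S up to the same node: 5 branches. Total: 4 + 5 = 9.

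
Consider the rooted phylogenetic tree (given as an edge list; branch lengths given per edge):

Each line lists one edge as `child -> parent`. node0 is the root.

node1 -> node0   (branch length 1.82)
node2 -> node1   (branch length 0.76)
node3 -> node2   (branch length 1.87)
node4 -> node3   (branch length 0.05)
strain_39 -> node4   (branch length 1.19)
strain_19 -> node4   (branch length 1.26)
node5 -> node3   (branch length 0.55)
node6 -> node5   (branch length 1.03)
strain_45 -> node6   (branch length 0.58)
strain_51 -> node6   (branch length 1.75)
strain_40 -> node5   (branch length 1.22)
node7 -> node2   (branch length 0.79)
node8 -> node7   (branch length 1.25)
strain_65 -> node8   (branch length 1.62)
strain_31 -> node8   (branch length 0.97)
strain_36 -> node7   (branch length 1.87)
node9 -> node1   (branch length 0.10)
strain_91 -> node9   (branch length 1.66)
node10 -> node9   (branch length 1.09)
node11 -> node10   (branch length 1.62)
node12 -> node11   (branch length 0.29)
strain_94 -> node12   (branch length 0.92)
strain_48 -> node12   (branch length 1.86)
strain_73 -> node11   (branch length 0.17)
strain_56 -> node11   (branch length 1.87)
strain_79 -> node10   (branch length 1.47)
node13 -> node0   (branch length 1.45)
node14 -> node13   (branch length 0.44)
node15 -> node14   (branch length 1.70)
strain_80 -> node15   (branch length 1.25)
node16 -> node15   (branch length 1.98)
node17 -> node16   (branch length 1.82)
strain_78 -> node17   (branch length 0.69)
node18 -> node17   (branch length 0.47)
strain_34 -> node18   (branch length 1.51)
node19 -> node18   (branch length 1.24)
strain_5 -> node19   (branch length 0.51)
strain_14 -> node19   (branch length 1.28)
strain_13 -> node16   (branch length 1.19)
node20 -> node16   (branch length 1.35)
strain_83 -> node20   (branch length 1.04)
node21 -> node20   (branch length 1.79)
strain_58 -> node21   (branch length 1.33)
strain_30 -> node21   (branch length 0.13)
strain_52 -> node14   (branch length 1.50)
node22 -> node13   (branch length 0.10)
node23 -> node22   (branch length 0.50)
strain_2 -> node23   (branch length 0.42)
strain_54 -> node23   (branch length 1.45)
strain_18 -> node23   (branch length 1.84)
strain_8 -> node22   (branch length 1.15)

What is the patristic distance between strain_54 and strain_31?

The path runs strain_54 → … → MRCA → … → strain_31; the MRCA is the root of the tree.
Branch lengths along that path: 1.45 + 0.50 + 0.10 + 1.45 + 1.82 + 0.76 + 0.79 + 1.25 + 0.97 = 9.09.

9.09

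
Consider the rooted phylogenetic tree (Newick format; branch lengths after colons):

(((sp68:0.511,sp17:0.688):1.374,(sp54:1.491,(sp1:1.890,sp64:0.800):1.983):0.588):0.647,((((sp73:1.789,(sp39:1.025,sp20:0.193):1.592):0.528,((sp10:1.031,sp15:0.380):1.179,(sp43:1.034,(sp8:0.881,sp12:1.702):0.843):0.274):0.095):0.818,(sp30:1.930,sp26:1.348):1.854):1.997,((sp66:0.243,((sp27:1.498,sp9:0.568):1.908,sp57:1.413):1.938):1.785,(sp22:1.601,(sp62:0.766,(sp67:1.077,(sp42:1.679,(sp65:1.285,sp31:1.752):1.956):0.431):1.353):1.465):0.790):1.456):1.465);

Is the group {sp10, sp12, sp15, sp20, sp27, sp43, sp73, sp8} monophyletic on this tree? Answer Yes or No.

No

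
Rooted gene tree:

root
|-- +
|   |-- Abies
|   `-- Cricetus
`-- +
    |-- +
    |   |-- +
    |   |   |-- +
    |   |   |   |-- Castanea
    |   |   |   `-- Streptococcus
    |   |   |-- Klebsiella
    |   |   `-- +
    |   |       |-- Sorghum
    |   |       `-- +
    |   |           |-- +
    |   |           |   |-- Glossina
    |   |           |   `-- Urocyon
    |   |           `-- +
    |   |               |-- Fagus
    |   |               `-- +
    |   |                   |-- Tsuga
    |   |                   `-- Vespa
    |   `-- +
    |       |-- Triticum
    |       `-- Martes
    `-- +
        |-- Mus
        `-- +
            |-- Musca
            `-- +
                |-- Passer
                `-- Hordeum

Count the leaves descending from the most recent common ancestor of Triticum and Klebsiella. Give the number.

11

The MRCA of Triticum and Klebsiella is the node subtending (((Castanea,Streptococcus),Klebsiella,(Sorghum,((Glossina,Urocyon),(Fagus,(Tsuga,Vespa))))),(Triticum,Martes)).
That clade contains 11 terminal taxa: Castanea, Fagus, Glossina, Klebsiella, Martes, Sorghum, Streptococcus, Triticum, Tsuga, Urocyon, Vespa.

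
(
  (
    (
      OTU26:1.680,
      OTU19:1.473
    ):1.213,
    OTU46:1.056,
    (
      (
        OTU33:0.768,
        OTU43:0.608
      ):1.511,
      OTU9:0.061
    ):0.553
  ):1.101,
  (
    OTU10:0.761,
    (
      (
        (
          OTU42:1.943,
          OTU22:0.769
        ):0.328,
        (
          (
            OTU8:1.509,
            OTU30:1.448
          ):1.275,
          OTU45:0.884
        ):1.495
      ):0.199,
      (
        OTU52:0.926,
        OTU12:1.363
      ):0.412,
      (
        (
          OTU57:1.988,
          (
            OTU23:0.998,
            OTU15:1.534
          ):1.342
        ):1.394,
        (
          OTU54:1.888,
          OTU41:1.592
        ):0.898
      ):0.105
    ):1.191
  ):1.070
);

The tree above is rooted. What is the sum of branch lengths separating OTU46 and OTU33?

The path runs OTU46 → … → MRCA → … → OTU33; the MRCA is the node subtending ((OTU26,OTU19),OTU46,((OTU33,OTU43),OTU9)).
Branch lengths along that path: 1.056 + 0.553 + 1.511 + 0.768 = 3.888.

3.888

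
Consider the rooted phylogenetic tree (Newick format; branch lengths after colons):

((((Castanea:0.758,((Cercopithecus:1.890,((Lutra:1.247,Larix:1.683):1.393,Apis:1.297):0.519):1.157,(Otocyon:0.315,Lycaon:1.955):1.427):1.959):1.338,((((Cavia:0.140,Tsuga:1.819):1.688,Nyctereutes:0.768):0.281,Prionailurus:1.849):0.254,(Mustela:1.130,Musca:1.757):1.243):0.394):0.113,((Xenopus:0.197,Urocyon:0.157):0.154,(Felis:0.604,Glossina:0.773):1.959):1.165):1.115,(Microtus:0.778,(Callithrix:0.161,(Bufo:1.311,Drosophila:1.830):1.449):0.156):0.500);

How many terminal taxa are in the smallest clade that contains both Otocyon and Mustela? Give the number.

13

The MRCA of Otocyon and Mustela is the node subtending ((Castanea,((Cercopithecus,((Lutra,Larix),Apis)),(Otocyon,Lycaon))),((((Cavia,Tsuga),Nyctereutes),Prionailurus),(Mustela,Musca))).
That clade contains 13 terminal taxa: Apis, Castanea, Cavia, Cercopithecus, Larix, Lutra, Lycaon, Musca, Mustela, Nyctereutes, Otocyon, Prionailurus, Tsuga.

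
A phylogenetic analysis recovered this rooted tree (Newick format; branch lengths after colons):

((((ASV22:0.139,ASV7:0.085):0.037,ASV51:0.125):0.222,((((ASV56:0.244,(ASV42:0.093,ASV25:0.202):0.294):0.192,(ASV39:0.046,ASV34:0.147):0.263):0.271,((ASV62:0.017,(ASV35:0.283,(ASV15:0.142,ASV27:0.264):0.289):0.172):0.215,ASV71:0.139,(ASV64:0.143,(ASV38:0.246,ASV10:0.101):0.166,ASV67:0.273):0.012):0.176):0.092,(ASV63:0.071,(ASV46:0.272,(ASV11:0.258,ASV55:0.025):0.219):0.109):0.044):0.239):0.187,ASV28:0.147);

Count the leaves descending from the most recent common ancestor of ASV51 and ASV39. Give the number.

The MRCA of ASV51 and ASV39 is the node subtending (((ASV22,ASV7),ASV51),((((ASV56,(ASV42,ASV25)),(ASV39,ASV34)),((ASV62,(ASV35,(ASV15,ASV27))),ASV71,(ASV64,(ASV38,ASV10),ASV67))),(ASV63,(ASV46,(ASV11,ASV55))))).
That clade contains 21 terminal taxa: ASV10, ASV11, ASV15, ASV22, ASV25, ASV27, ASV34, ASV35, ASV38, ASV39, ASV42, ASV46, ASV51, ASV55, ASV56, ASV62, ASV63, ASV64, ASV67, ASV7, ASV71.

21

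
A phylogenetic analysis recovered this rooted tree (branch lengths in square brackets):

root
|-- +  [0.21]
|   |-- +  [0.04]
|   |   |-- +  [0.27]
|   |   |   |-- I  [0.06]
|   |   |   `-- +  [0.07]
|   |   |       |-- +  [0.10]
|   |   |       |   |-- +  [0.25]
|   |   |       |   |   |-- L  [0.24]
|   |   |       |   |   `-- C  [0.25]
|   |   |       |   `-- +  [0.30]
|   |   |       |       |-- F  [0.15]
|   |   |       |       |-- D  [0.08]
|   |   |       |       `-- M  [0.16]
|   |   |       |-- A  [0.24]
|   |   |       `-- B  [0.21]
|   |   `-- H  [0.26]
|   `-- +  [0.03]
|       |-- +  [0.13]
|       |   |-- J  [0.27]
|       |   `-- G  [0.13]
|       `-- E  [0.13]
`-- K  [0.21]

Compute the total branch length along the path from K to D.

The path runs K → … → MRCA → … → D; the MRCA is the root of the tree.
Branch lengths along that path: 0.21 + 0.21 + 0.04 + 0.27 + 0.07 + 0.10 + 0.30 + 0.08 = 1.28.

1.28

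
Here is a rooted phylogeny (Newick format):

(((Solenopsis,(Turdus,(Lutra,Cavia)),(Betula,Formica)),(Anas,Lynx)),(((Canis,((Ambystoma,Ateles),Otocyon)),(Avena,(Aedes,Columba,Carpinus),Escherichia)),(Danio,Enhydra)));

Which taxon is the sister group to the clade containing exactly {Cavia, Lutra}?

Turdus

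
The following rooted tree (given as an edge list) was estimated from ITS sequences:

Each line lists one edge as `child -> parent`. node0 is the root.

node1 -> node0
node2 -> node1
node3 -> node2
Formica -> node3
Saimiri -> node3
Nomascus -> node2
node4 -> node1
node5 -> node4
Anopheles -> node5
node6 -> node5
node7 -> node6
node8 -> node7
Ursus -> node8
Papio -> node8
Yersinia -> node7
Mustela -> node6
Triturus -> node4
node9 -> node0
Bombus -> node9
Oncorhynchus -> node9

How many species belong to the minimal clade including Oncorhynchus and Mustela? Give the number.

11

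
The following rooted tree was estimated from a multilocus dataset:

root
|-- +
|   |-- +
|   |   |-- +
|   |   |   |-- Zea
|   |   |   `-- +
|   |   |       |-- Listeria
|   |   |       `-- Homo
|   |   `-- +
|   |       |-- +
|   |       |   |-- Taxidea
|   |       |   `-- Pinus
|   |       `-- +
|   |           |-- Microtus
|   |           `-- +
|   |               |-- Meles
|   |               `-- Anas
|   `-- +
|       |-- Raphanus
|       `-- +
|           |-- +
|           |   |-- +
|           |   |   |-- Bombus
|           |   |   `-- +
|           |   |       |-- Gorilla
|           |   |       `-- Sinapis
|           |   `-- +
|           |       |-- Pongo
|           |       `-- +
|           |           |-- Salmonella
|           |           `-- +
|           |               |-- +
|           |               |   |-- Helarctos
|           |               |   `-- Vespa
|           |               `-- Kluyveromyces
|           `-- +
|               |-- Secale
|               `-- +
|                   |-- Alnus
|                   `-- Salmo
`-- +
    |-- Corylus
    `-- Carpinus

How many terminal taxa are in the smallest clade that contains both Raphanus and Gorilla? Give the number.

The MRCA of Raphanus and Gorilla is the node subtending (Raphanus,(((Bombus,(Gorilla,Sinapis)),(Pongo,(Salmonella,((Helarctos,Vespa),Kluyveromyces)))),(Secale,(Alnus,Salmo)))).
That clade contains 12 terminal taxa: Alnus, Bombus, Gorilla, Helarctos, Kluyveromyces, Pongo, Raphanus, Salmo, Salmonella, Secale, Sinapis, Vespa.

12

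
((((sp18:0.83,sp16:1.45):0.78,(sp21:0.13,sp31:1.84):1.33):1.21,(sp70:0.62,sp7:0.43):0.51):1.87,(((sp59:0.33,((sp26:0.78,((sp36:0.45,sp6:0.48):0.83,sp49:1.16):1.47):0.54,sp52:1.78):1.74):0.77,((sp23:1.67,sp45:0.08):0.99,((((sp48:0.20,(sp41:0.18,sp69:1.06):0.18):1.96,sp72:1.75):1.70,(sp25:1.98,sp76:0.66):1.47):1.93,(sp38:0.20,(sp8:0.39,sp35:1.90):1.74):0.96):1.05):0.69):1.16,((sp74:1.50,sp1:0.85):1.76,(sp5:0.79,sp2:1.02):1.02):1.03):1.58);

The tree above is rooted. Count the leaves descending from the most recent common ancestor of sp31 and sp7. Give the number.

6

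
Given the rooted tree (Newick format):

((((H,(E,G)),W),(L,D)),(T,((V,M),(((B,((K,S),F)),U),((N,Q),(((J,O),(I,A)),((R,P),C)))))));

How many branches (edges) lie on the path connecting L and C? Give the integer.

The MRCA of L and C is the root of the tree.
From L up to that node: 3 branches. From C up to the same node: 7 branches. Total: 3 + 7 = 10.

10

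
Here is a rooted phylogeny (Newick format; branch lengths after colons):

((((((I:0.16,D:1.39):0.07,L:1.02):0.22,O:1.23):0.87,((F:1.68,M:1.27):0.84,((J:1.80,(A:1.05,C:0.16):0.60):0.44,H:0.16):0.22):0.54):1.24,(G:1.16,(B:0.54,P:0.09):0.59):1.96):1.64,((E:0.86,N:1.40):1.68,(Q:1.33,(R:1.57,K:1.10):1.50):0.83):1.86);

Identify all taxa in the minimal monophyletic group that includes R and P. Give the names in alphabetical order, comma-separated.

A, B, C, D, E, F, G, H, I, J, K, L, M, N, O, P, Q, R

Tracing R: it sits inside (R,K).
Tracing P: it sits inside (B,P).
The smallest clade enclosing both is the whole tree (their MRCA is the root), so the answer is all 18 tips in alphabetical order.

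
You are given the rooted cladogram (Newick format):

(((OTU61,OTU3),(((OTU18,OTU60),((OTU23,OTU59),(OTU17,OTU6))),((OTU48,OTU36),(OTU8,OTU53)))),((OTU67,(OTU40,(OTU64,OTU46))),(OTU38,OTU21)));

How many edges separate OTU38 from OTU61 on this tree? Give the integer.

6

The MRCA of OTU38 and OTU61 is the root of the tree.
From OTU38 up to that node: 3 branches. From OTU61 up to the same node: 3 branches. Total: 3 + 3 = 6.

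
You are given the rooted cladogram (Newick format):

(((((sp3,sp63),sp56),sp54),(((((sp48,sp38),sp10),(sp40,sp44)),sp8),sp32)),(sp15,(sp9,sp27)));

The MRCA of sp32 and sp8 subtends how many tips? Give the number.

The MRCA of sp32 and sp8 is the node subtending (((((sp48,sp38),sp10),(sp40,sp44)),sp8),sp32).
That clade contains 7 terminal taxa: sp10, sp32, sp38, sp40, sp44, sp48, sp8.

7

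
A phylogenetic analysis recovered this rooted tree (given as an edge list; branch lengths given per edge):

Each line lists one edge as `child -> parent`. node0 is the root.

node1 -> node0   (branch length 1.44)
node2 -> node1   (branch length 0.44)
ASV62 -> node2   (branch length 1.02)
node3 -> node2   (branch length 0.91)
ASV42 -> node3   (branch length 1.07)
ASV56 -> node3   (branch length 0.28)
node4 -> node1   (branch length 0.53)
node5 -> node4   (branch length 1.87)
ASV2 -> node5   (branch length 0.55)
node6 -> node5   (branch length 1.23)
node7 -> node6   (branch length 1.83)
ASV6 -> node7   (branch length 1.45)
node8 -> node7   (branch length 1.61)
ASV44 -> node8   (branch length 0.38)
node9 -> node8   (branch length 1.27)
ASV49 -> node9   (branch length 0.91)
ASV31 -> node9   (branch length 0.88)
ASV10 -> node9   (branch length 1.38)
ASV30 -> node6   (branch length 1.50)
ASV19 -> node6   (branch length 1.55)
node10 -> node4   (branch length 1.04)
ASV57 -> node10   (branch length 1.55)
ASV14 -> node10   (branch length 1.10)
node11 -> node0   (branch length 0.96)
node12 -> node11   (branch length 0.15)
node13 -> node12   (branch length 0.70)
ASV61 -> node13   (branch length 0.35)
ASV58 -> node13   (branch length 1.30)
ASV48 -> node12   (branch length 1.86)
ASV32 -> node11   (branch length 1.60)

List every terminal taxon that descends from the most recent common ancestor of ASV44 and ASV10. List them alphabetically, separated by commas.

ASV10, ASV31, ASV44, ASV49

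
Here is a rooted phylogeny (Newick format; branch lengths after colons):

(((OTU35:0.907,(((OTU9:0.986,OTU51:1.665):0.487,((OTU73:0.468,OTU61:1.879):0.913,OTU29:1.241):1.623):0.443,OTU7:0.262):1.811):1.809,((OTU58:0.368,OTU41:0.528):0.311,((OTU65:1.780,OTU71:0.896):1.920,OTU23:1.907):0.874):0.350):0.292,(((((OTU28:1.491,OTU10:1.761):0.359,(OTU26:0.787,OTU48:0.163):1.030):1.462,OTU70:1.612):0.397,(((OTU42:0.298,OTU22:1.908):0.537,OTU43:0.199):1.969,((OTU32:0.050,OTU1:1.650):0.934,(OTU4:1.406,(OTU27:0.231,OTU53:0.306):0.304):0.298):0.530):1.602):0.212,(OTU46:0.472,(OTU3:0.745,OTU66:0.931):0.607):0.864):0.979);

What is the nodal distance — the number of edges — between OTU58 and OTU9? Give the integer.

8

The MRCA of OTU58 and OTU9 is the node subtending ((OTU35,(((OTU9,OTU51),((OTU73,OTU61),OTU29)),OTU7)),((OTU58,OTU41),((OTU65,OTU71),OTU23))).
From OTU58 up to that node: 3 branches. From OTU9 up to the same node: 5 branches. Total: 3 + 5 = 8.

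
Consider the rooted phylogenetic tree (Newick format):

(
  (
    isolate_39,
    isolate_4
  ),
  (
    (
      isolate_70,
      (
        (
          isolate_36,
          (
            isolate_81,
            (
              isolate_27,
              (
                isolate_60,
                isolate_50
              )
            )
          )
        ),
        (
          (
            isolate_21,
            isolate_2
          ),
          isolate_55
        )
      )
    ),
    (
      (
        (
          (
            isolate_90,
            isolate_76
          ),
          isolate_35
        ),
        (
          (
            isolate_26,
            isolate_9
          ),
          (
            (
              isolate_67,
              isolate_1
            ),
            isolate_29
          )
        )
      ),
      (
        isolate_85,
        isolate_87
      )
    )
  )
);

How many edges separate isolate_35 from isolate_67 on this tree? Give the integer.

6

The MRCA of isolate_35 and isolate_67 is the node subtending (((isolate_90,isolate_76),isolate_35),((isolate_26,isolate_9),((isolate_67,isolate_1),isolate_29))).
From isolate_35 up to that node: 2 branches. From isolate_67 up to the same node: 4 branches. Total: 2 + 4 = 6.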